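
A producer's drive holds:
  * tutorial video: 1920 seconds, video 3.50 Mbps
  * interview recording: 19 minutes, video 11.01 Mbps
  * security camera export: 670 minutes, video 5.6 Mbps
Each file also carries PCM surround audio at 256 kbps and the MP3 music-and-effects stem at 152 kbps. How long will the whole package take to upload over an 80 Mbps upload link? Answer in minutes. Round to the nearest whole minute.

55 minutes

Audio total: 256 + 152 = 408 kbps = 0.408 Mbps.
tutorial video: 3.908 Mbps × 1920 s = 7503.4 Mb
interview recording: 11.418 Mbps × 1140 s = 13016.5 Mb
security camera export: 6.008 Mbps × 40200 s = 241521.6 Mb
Total: 262041.5 Mb = 32755.2 MB.
At 80 Mbps: 262041.5 / 80 = 3276 s ≈ 54.6 minutes.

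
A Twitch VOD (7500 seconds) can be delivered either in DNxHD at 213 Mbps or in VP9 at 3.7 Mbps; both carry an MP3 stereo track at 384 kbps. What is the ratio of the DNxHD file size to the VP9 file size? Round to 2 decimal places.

52.25

Audio: 384 kbps = 0.384 Mbps.
DNxHD: 213.384 Mbps × 7500 s = 1600380.0 Mb = 200.048 GB.
VP9: 4.084 Mbps × 7500 s = 30630.0 Mb = 3.829 GB.
Ratio: 200.048 / 3.829 = 52.249.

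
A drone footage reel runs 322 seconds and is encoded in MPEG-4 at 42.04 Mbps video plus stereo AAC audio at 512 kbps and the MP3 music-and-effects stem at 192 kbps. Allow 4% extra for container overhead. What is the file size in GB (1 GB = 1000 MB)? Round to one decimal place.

1.8 GB

Audio total: 512 + 192 = 704 kbps = 0.704 Mbps.
Total bitrate: 42.04 + 0.704 = 42.744 Mbps.
Stream data: 42.744 Mbps × 322 s = 13763.6 Mb.
With 4% container overhead: ×1.04.
14,314 Mb ÷ 8 = 1,789 MB → 1.789 GB.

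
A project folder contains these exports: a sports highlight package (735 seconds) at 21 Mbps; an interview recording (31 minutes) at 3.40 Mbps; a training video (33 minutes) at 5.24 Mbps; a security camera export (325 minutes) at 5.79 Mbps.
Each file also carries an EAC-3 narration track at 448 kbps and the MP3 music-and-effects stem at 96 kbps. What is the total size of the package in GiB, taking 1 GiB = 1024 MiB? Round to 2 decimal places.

Audio total: 448 + 96 = 544 kbps = 0.544 Mbps.
sports highlight package: 21.544 Mbps × 735 s = 15834.8 Mb
interview recording: 3.944 Mbps × 1860 s = 7335.8 Mb
training video: 5.784 Mbps × 1980 s = 11452.3 Mb
security camera export: 6.334 Mbps × 19500 s = 123513.0 Mb
Total: 158136.0 Mb = 19767.0 MB.
= 18.41 GiB.

18.41 GiB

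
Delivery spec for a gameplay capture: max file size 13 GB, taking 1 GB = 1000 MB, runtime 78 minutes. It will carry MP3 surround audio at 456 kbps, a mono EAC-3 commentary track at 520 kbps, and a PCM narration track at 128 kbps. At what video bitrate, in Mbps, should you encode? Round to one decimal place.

Budget: 13 GB = 104000.0 Mb.
78 min = 4680 s
Total bitrate budget: 104000.0 Mb / 4680 s = 22.222 Mbps.
Audio total: 456 + 520 + 128 = 1104 kbps = 1.104 Mbps.
Video: 22.222 − 1.104 = 21.118 Mbps.

21.1 Mbps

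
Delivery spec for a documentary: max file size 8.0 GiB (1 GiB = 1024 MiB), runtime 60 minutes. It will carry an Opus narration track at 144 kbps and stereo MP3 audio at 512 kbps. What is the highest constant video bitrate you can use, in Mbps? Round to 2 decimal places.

18.43 Mbps

Budget: 8.0 GiB = 68719.5 Mb.
60 min = 3600 s
Total bitrate budget: 68719.5 Mb / 3600 s = 19.089 Mbps.
Audio total: 144 + 512 = 656 kbps = 0.656 Mbps.
Video: 19.089 − 0.656 = 18.433 Mbps.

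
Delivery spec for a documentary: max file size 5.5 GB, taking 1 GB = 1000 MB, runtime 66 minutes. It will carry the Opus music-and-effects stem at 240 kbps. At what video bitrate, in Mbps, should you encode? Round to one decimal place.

10.9 Mbps

Budget: 5.5 GB = 44000.0 Mb.
66 min = 3960 s
Total bitrate budget: 44000.0 Mb / 3960 s = 11.111 Mbps.
Audio: 240 kbps = 0.240 Mbps.
Video: 11.111 − 0.240 = 10.871 Mbps.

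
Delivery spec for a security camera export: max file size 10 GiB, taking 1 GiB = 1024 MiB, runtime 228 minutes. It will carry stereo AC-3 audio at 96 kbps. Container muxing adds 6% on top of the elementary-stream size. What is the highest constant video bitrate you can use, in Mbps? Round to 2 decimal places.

5.83 Mbps

Budget: 10 GiB = 85899.3 Mb.
Stream payload after overhead: 85899.3 / 1.06 = 81037.1 Mb.
228 min = 13680 s
Total bitrate budget: 81037.1 Mb / 13680 s = 5.924 Mbps.
Audio: 96 kbps = 0.096 Mbps.
Video: 5.924 − 0.096 = 5.828 Mbps.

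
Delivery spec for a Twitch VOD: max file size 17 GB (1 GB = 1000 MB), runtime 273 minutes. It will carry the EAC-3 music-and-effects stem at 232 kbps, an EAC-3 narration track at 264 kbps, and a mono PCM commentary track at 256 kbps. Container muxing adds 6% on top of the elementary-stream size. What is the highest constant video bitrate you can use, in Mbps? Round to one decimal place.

Budget: 17 GB = 136000.0 Mb.
Stream payload after overhead: 136000.0 / 1.06 = 128301.9 Mb.
273 min = 16380 s
Total bitrate budget: 128301.9 Mb / 16380 s = 7.833 Mbps.
Audio total: 232 + 264 + 256 = 752 kbps = 0.752 Mbps.
Video: 7.833 − 0.752 = 7.081 Mbps.

7.1 Mbps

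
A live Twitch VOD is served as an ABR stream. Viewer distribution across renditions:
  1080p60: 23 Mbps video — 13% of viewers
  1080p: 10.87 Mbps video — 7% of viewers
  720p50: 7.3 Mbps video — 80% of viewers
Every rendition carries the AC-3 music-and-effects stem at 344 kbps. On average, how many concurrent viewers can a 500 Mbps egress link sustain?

50

Audio: 344 kbps = 0.344 Mbps.
Average per-viewer bitrate: 0.13×23.344 + 0.07×11.214 + 0.80×7.644 = 9.935 Mbps.
500 Mbps = 500.0 Mbps; 500.0 / 9.935 = 50.33 → 50.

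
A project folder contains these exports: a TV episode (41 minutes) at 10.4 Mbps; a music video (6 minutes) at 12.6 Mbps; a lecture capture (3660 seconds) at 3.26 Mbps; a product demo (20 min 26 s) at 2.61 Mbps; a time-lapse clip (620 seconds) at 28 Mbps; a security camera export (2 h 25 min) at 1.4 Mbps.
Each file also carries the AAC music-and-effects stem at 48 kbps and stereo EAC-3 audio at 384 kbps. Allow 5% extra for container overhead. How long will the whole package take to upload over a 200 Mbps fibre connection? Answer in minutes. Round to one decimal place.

7.2 minutes

Audio total: 48 + 384 = 432 kbps = 0.432 Mbps.
TV episode: 10.832 Mbps × 2460 s × 1.05 = 27979.1 Mb
music video: 13.032 Mbps × 360 s × 1.05 = 4926.1 Mb
lecture capture: 3.692 Mbps × 3660 s × 1.05 = 14188.4 Mb
product demo: 3.042 Mbps × 1226 s × 1.05 = 3916.0 Mb
time-lapse clip: 28.432 Mbps × 620 s × 1.05 = 18509.2 Mb
security camera export: 1.832 Mbps × 8700 s × 1.05 = 16735.3 Mb
Total: 86254.0 Mb = 10781.8 MB.
At 200 Mbps: 86254.0 / 200 = 431 s ≈ 7.19 minutes.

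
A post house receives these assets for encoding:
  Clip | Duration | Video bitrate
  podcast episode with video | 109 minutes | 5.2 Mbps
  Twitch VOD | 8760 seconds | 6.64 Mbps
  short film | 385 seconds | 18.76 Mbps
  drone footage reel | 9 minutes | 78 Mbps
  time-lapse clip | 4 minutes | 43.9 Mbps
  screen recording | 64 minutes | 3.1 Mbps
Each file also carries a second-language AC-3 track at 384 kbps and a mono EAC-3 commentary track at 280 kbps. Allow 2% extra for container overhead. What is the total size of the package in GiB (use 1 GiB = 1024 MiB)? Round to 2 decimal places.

21.07 GiB

Audio total: 384 + 280 = 664 kbps = 0.664 Mbps.
podcast episode with video: 5.864 Mbps × 6540 s × 1.02 = 39117.6 Mb
Twitch VOD: 7.304 Mbps × 8760 s × 1.02 = 65262.7 Mb
short film: 19.424 Mbps × 385 s × 1.02 = 7627.8 Mb
drone footage reel: 78.664 Mbps × 540 s × 1.02 = 43328.1 Mb
time-lapse clip: 44.564 Mbps × 240 s × 1.02 = 10909.3 Mb
screen recording: 3.764 Mbps × 3840 s × 1.02 = 14742.8 Mb
Total: 180988.3 Mb = 22623.5 MB.
= 21.07 GiB.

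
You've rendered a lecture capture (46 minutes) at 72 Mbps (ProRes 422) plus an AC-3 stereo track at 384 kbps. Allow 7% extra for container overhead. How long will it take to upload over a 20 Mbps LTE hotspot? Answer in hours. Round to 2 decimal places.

46 min = 2760 s
Audio: 384 kbps = 0.384 Mbps.
Total bitrate: 72.384 Mbps.
File: 72.384 Mbps × 2760 s = 199779.8 Mb.
With 7% container overhead: ×1.07. → 213764.4 Mb.
At 20 Mbps: 213764.4 / 20 = 10688.2 s ≈ 2.97 hours.

2.97 hours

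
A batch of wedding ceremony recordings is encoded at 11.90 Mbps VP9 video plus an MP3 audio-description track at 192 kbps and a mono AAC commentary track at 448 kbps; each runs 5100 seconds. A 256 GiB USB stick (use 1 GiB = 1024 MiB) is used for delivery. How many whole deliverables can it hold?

34

Audio total: 192 + 448 = 640 kbps = 0.640 Mbps.
Total bitrate: 12.540 Mbps.
Per item: 12.540 Mbps × 5100 s = 63,954 Mb = 7,994 MB.
Capacity: 256 GiB = 2,199,023 Mb; 34.38 items → 34 complete.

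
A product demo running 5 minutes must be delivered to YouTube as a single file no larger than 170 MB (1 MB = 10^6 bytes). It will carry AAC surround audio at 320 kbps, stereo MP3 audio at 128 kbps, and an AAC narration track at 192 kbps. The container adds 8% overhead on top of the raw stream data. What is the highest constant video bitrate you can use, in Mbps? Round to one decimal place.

3.6 Mbps

Budget: 170 MB = 1360.0 Mb.
Stream payload after overhead: 1360.0 / 1.08 = 1259.3 Mb.
5 min = 300 s
Total bitrate budget: 1259.3 Mb / 300 s = 4.198 Mbps.
Audio total: 320 + 128 + 192 = 640 kbps = 0.640 Mbps.
Video: 4.198 − 0.640 = 3.558 Mbps.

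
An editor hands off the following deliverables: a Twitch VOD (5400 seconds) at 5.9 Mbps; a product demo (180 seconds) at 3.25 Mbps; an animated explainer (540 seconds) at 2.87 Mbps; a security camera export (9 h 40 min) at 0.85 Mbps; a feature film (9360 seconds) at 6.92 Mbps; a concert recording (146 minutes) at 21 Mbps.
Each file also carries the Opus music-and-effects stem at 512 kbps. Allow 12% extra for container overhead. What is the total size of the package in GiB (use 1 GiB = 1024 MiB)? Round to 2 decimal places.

Audio: 512 kbps = 0.512 Mbps.
Twitch VOD: 6.412 Mbps × 5400 s × 1.12 = 38779.8 Mb
product demo: 3.762 Mbps × 180 s × 1.12 = 758.4 Mb
animated explainer: 3.382 Mbps × 540 s × 1.12 = 2045.4 Mb
security camera export: 1.362 Mbps × 34800 s × 1.12 = 53085.3 Mb
feature film: 7.432 Mbps × 9360 s × 1.12 = 77911.1 Mb
concert recording: 21.512 Mbps × 8760 s × 1.12 = 211058.5 Mb
Total: 383638.6 Mb = 47954.8 MB.
= 44.66 GiB.

44.66 GiB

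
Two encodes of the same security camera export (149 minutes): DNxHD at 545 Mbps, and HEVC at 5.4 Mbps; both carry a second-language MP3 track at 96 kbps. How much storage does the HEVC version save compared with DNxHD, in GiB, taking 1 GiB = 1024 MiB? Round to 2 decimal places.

561.59 GiB

149 min = 8940 s
Audio: 96 kbps = 0.096 Mbps.
DNxHD: 545.096 Mbps × 8940 s = 4873158.2 Mb = 567.310 GiB.
HEVC: 5.496 Mbps × 8940 s = 49134.2 Mb = 5.720 GiB.
Saving: 567.310 − 5.720 = 561.590 GiB.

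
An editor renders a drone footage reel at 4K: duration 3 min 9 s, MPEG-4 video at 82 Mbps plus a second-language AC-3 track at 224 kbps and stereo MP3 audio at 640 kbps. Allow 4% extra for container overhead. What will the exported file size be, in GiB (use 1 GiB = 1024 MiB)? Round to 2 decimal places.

1.90 GiB

3 min 9 s = 189 s
Audio total: 224 + 640 = 864 kbps = 0.864 Mbps.
Total bitrate: 82 + 0.864 = 82.864 Mbps.
Stream data: 82.864 Mbps × 189 s = 15661.3 Mb.
With 4% container overhead: ×1.04.
16,288 Mb = 2,035,968,480 bytes ÷ 1,073,741,824 = 1.896 GiB.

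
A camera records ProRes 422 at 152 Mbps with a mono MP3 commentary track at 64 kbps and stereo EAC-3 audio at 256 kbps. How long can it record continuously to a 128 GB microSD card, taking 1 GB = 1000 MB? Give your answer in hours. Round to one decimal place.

Audio total: 64 + 256 = 320 kbps = 0.320 Mbps.
Total bitrate: 152 + 0.320 = 152.320 Mbps.
Capacity: 128 GB = 1,024,000 Mb.
Recording time: 1,024,000 / 152.320 = 6,723 s ≈ 1.87 hours.

1.9 hours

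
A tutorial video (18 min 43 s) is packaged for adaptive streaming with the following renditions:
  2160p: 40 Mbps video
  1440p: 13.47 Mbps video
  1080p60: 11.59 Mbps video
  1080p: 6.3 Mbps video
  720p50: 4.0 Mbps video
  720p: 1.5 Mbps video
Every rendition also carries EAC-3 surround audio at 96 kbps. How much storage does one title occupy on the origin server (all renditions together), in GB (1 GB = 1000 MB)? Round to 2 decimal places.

10.87 GB

18 min 43 s = 1123 s
Audio: 96 kbps = 0.096 Mbps.
Sum of rendition bitrates: (40+0.096) + (13.47+0.096) + (11.59+0.096) + (6.3+0.096) + (4.0+0.096) + (1.5+0.096) = 77.436 Mbps.
× 1123 s = 86,961 Mb = 10,870 MB = 10.87 GB.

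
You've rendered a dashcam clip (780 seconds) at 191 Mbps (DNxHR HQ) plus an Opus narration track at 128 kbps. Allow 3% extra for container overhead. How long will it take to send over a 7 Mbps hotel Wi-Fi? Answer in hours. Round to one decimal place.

6.1 hours

Audio: 128 kbps = 0.128 Mbps.
Total bitrate: 191.128 Mbps.
File: 191.128 Mbps × 780 s = 149079.8 Mb.
With 3% container overhead: ×1.03. → 153552.2 Mb.
At 7 Mbps: 153552.2 / 7 = 21936.0 s ≈ 6.09 hours.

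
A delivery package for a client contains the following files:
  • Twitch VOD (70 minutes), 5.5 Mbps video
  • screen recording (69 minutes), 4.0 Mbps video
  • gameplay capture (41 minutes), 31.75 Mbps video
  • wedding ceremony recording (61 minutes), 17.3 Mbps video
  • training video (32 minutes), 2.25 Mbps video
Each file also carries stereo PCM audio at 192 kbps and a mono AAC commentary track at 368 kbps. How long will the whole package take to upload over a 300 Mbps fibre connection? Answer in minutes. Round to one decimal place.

10.8 minutes

Audio total: 192 + 368 = 560 kbps = 0.560 Mbps.
Twitch VOD: 6.060 Mbps × 4200 s = 25452.0 Mb
screen recording: 4.560 Mbps × 4140 s = 18878.4 Mb
gameplay capture: 32.310 Mbps × 2460 s = 79482.6 Mb
wedding ceremony recording: 17.860 Mbps × 3660 s = 65367.6 Mb
training video: 2.810 Mbps × 1920 s = 5395.2 Mb
Total: 194575.8 Mb = 24322.0 MB.
At 300 Mbps: 194575.8 / 300 = 649 s ≈ 10.8 minutes.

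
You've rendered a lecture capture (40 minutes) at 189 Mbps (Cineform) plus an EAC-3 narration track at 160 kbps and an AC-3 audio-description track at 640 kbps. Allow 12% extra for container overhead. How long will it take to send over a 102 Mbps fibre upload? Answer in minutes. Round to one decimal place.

83.4 minutes

40 min = 2400 s
Audio total: 160 + 640 = 800 kbps = 0.800 Mbps.
Total bitrate: 189.800 Mbps.
File: 189.800 Mbps × 2400 s = 455520.0 Mb.
With 12% container overhead: ×1.12. → 510182.4 Mb.
At 102 Mbps: 510182.4 / 102 = 5001.8 s ≈ 83.4 minutes.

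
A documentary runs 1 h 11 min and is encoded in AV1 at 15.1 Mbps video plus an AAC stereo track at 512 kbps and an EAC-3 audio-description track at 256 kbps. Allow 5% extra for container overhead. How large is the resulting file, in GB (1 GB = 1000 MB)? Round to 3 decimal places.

1 h 11 min = 71 min = 4260 s
Audio total: 512 + 256 = 768 kbps = 0.768 Mbps.
Total bitrate: 15.1 + 0.768 = 15.868 Mbps.
Stream data: 15.868 Mbps × 4260 s = 67597.7 Mb.
With 5% container overhead: ×1.05.
70,978 Mb ÷ 8 = 8,872 MB → 8.872 GB.

8.872 GB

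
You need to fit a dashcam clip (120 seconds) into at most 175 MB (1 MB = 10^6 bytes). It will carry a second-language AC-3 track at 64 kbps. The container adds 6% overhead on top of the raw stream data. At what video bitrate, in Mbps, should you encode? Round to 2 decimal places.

10.94 Mbps

Budget: 175 MB = 1400.0 Mb.
Stream payload after overhead: 1400.0 / 1.06 = 1320.8 Mb.
Total bitrate budget: 1320.8 Mb / 120 s = 11.006 Mbps.
Audio: 64 kbps = 0.064 Mbps.
Video: 11.006 − 0.064 = 10.942 Mbps.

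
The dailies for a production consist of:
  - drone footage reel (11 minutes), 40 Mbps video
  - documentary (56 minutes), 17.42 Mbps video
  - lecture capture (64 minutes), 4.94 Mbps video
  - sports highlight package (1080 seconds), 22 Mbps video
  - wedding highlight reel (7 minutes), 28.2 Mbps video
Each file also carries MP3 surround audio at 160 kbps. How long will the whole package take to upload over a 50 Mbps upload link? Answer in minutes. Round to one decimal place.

Audio: 160 kbps = 0.160 Mbps.
drone footage reel: 40.160 Mbps × 660 s = 26505.6 Mb
documentary: 17.580 Mbps × 3360 s = 59068.8 Mb
lecture capture: 5.100 Mbps × 3840 s = 19584.0 Mb
sports highlight package: 22.160 Mbps × 1080 s = 23932.8 Mb
wedding highlight reel: 28.360 Mbps × 420 s = 11911.2 Mb
Total: 141002.4 Mb = 17625.3 MB.
At 50 Mbps: 141002.4 / 50 = 2820 s ≈ 47 minutes.

47.0 minutes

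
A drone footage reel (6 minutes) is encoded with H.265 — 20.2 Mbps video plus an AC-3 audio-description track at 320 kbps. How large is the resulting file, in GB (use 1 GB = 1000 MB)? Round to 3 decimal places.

6 min = 360 s
Audio: 320 kbps = 0.320 Mbps.
Total bitrate: 20.2 + 0.320 = 20.520 Mbps.
Stream data: 20.520 Mbps × 360 s = 7387.2 Mb.
7,387 Mb ÷ 8 = 923.4 MB → 0.9234 GB.

0.923 GB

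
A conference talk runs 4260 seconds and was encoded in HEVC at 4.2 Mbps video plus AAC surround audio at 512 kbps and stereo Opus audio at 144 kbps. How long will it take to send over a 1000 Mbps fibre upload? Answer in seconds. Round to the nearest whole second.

Audio total: 512 + 144 = 656 kbps = 0.656 Mbps.
Total bitrate: 4.856 Mbps.
File: 4.856 Mbps × 4260 s = 20686.6 Mb.
At 1000 Mbps: 20686.6 / 1000 = 20.7 s ≈ 20.7 seconds.

21 seconds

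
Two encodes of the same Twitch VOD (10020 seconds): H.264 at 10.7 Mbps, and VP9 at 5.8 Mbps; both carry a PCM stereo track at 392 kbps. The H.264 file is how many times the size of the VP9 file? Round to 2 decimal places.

1.79

Audio: 392 kbps = 0.392 Mbps.
H.264: 11.092 Mbps × 10020 s = 111141.8 Mb = 13.893 GB.
VP9: 6.192 Mbps × 10020 s = 62043.8 Mb = 7.755 GB.
Ratio: 13.893 / 7.755 = 1.791.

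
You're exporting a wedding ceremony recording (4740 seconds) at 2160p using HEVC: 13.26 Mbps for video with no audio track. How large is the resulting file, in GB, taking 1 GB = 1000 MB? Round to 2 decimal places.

Total bitrate: 13.26 Mbps.
Stream data: 13.260 Mbps × 4740 s = 62852.4 Mb.
62,852 Mb ÷ 8 = 7,857 MB → 7.857 GB.

7.86 GB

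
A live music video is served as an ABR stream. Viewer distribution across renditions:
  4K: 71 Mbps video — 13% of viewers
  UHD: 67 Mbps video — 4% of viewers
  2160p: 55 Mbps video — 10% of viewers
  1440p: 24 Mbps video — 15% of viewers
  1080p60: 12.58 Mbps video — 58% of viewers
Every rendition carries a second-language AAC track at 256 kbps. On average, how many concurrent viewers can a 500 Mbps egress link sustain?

17

Audio: 256 kbps = 0.256 Mbps.
Average per-viewer bitrate: 0.13×71.256 + 0.04×67.256 + 0.10×55.256 + 0.15×24.256 + 0.58×12.836 = 28.562 Mbps.
500 Mbps = 500.0 Mbps; 500.0 / 28.562 = 17.51 → 17.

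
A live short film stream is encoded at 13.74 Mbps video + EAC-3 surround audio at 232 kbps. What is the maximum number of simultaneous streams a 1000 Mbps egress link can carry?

Audio: 232 kbps = 0.232 Mbps.
Per-viewer media rate: 13.972 Mbps.
1000 Mbps = 1,000 Mbps; 1,000 / 13.972 = 71.57 → 71 viewers.

71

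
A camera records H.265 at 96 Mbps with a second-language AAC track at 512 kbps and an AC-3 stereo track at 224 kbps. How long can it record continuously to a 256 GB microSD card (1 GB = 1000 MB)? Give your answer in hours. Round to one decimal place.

Audio total: 512 + 224 = 736 kbps = 0.736 Mbps.
Total bitrate: 96 + 0.736 = 96.736 Mbps.
Capacity: 256 GB = 2,048,000 Mb.
Recording time: 2,048,000 / 96.736 = 21,171 s ≈ 5.88 hours.

5.9 hours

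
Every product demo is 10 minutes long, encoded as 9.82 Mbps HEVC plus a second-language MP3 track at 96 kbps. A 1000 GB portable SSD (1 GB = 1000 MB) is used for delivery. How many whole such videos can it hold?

10 min = 600 s
Audio: 96 kbps = 0.096 Mbps.
Total bitrate: 9.916 Mbps.
Per item: 9.916 Mbps × 600 s = 5,950 Mb = 743.7 MB.
Capacity: 1000 GB = 8,000,000 Mb; 1344.63 items → 1344 complete.

1344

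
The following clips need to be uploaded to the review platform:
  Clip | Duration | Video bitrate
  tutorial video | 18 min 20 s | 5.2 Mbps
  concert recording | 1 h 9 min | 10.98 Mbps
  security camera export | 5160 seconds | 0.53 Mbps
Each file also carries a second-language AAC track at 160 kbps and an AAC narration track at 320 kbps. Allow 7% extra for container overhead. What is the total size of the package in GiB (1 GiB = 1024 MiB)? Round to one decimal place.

Audio total: 160 + 320 = 480 kbps = 0.480 Mbps.
tutorial video: 5.680 Mbps × 1100 s × 1.07 = 6685.4 Mb
concert recording: 11.460 Mbps × 4140 s × 1.07 = 50765.5 Mb
security camera export: 1.010 Mbps × 5160 s × 1.07 = 5576.4 Mb
Total: 63027.3 Mb = 7878.4 MB.
= 7.337 GiB.

7.3 GiB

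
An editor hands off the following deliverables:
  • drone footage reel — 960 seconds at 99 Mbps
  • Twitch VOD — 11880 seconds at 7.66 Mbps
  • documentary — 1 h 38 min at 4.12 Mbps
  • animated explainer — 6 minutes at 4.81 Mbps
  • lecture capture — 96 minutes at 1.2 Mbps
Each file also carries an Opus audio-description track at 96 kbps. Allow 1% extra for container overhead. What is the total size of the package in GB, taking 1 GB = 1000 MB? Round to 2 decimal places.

Audio: 96 kbps = 0.096 Mbps.
drone footage reel: 99.096 Mbps × 960 s × 1.01 = 96083.5 Mb
Twitch VOD: 7.756 Mbps × 11880 s × 1.01 = 93062.7 Mb
documentary: 4.216 Mbps × 5880 s × 1.01 = 25038.0 Mb
animated explainer: 4.906 Mbps × 360 s × 1.01 = 1783.8 Mb
lecture capture: 1.296 Mbps × 5760 s × 1.01 = 7539.6 Mb
Total: 223507.6 Mb = 27938.4 MB.
= 27.94 GB.

27.94 GB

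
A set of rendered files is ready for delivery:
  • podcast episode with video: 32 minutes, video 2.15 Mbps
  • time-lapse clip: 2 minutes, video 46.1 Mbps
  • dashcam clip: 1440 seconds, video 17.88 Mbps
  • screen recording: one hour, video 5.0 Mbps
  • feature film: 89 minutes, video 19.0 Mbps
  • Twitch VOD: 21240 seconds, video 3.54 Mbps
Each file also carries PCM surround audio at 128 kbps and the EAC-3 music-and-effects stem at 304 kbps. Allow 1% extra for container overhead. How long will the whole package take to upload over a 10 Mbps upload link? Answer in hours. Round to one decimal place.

Audio total: 128 + 304 = 432 kbps = 0.432 Mbps.
podcast episode with video: 2.582 Mbps × 1920 s × 1.01 = 5007.0 Mb
time-lapse clip: 46.532 Mbps × 120 s × 1.01 = 5639.7 Mb
dashcam clip: 18.312 Mbps × 1440 s × 1.01 = 26633.0 Mb
screen recording: 5.432 Mbps × 3600 s × 1.01 = 19750.8 Mb
feature film: 19.432 Mbps × 5340 s × 1.01 = 104804.5 Mb
Twitch VOD: 3.972 Mbps × 21240 s × 1.01 = 85208.9 Mb
Total: 247043.9 Mb = 30880.5 MB.
At 10 Mbps: 247043.9 / 10 = 24704 s ≈ 6.86 hours.

6.9 hours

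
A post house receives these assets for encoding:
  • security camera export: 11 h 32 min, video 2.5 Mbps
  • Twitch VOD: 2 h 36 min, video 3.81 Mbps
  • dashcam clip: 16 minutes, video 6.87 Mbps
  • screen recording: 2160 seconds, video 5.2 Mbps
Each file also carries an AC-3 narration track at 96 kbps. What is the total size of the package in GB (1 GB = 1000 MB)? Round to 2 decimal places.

20.31 GB

Audio: 96 kbps = 0.096 Mbps.
security camera export: 2.596 Mbps × 41520 s = 107785.9 Mb
Twitch VOD: 3.906 Mbps × 9360 s = 36560.2 Mb
dashcam clip: 6.966 Mbps × 960 s = 6687.4 Mb
screen recording: 5.296 Mbps × 2160 s = 11439.4 Mb
Total: 162472.8 Mb = 20309.1 MB.
= 20.31 GB.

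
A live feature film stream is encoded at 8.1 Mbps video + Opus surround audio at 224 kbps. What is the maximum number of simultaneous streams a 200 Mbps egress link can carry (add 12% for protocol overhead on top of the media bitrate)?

21

Audio: 224 kbps = 0.224 Mbps.
Per-viewer media rate: 8.324 Mbps.
On the wire with 12% overhead: 9.323 Mbps.
200 Mbps = 200.0 Mbps; 200.0 / 9.323 = 21.45 → 21 viewers.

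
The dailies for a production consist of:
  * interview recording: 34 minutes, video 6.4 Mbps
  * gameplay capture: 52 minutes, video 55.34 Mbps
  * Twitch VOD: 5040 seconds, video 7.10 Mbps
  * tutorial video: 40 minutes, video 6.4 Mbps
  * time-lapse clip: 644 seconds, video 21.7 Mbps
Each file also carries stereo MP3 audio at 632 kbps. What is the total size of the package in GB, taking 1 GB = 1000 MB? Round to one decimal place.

32.4 GB

Audio: 632 kbps = 0.632 Mbps.
interview recording: 7.032 Mbps × 2040 s = 14345.3 Mb
gameplay capture: 55.972 Mbps × 3120 s = 174632.6 Mb
Twitch VOD: 7.732 Mbps × 5040 s = 38969.3 Mb
tutorial video: 7.032 Mbps × 2400 s = 16876.8 Mb
time-lapse clip: 22.332 Mbps × 644 s = 14381.8 Mb
Total: 259205.8 Mb = 32400.7 MB.
= 32.40 GB.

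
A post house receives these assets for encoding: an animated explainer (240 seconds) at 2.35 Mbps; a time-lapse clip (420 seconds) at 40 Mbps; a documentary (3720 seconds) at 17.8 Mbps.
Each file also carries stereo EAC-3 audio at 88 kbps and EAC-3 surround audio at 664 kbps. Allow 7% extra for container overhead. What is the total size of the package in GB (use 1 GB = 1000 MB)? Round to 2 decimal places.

11.62 GB

Audio total: 88 + 664 = 752 kbps = 0.752 Mbps.
animated explainer: 3.102 Mbps × 240 s × 1.07 = 796.6 Mb
time-lapse clip: 40.752 Mbps × 420 s × 1.07 = 18313.9 Mb
documentary: 18.552 Mbps × 3720 s × 1.07 = 73844.4 Mb
Total: 92954.9 Mb = 11619.4 MB.
= 11.62 GB.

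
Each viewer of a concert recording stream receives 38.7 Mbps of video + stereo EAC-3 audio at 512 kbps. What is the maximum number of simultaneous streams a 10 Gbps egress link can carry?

Audio: 512 kbps = 0.512 Mbps.
Per-viewer media rate: 39.212 Mbps.
10 Gbps = 10,000 Mbps; 10,000 / 39.212 = 255.02 → 255 viewers.

255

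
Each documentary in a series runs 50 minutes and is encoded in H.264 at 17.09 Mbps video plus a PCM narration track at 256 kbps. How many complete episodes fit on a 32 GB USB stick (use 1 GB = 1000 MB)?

4

50 min = 3000 s
Audio: 256 kbps = 0.256 Mbps.
Total bitrate: 17.346 Mbps.
Per item: 17.346 Mbps × 3000 s = 52,038 Mb = 6,505 MB.
Capacity: 32 GB = 256,000 Mb; 4.92 items → 4 complete.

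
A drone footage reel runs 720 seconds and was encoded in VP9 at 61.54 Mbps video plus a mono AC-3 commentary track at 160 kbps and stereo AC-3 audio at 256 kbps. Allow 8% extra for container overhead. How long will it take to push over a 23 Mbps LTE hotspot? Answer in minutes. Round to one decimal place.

Audio total: 160 + 256 = 416 kbps = 0.416 Mbps.
Total bitrate: 61.956 Mbps.
File: 61.956 Mbps × 720 s = 44608.3 Mb.
With 8% container overhead: ×1.08. → 48177.0 Mb.
At 23 Mbps: 48177.0 / 23 = 2094.7 s ≈ 34.9 minutes.

34.9 minutes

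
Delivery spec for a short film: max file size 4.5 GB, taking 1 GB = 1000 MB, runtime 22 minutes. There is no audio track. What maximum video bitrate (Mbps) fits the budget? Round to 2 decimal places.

Budget: 4.5 GB = 36000.0 Mb.
22 min = 1320 s
Total bitrate budget: 36000.0 Mb / 1320 s = 27.273 Mbps.

27.27 Mbps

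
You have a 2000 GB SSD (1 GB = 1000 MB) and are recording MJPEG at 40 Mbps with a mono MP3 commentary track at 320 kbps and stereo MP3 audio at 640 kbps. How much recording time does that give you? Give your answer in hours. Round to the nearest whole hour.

Audio total: 320 + 640 = 960 kbps = 0.960 Mbps.
Total bitrate: 40 + 0.960 = 40.960 Mbps.
Capacity: 2000 GB = 16,000,000 Mb.
Recording time: 16,000,000 / 40.960 = 390,625 s ≈ 109 hours.

109 hours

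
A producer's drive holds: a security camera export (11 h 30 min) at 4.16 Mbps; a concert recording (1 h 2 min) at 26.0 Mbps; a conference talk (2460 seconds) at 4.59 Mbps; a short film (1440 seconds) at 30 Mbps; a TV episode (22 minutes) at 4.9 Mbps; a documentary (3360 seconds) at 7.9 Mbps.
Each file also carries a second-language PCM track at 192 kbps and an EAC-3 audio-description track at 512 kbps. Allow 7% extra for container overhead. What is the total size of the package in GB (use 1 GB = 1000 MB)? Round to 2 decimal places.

52.73 GB

Audio total: 192 + 512 = 704 kbps = 0.704 Mbps.
security camera export: 4.864 Mbps × 41400 s × 1.07 = 215465.5 Mb
concert recording: 26.704 Mbps × 3720 s × 1.07 = 106292.6 Mb
conference talk: 5.294 Mbps × 2460 s × 1.07 = 13934.9 Mb
short film: 30.704 Mbps × 1440 s × 1.07 = 47308.7 Mb
TV episode: 5.604 Mbps × 1320 s × 1.07 = 7915.1 Mb
documentary: 8.604 Mbps × 3360 s × 1.07 = 30933.1 Mb
Total: 421849.9 Mb = 52731.2 MB.
= 52.73 GB.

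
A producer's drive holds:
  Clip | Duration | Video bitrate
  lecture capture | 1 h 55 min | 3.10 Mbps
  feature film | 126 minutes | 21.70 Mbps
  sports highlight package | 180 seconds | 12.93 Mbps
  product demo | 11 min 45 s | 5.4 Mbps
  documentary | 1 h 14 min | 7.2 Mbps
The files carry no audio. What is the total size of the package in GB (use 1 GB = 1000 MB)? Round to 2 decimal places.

lecture capture: 3.100 Mbps × 6900 s = 21390.0 Mb
feature film: 21.700 Mbps × 7560 s = 164052.0 Mb
sports highlight package: 12.930 Mbps × 180 s = 2327.4 Mb
product demo: 5.400 Mbps × 705 s = 3807.0 Mb
documentary: 7.200 Mbps × 4440 s = 31968.0 Mb
Total: 223544.4 Mb = 27943.0 MB.
= 27.94 GB.

27.94 GB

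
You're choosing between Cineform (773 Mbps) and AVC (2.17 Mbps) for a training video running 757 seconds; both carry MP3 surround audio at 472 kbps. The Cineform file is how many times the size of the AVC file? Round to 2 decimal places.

292.76

Audio: 472 kbps = 0.472 Mbps.
Cineform: 773.472 Mbps × 757 s = 585518.3 Mb = 68.163 GiB.
AVC: 2.642 Mbps × 757 s = 2000.0 Mb = 0.233 GiB.
Ratio: 68.163 / 0.233 = 292.760.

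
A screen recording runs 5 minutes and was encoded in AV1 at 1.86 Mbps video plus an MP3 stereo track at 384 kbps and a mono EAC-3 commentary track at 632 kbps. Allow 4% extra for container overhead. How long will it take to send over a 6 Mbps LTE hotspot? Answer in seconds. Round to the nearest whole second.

5 min = 300 s
Audio total: 384 + 632 = 1016 kbps = 1.016 Mbps.
Total bitrate: 2.876 Mbps.
File: 2.876 Mbps × 300 s = 862.8 Mb.
With 4% container overhead: ×1.04. → 897.3 Mb.
At 6 Mbps: 897.3 / 6 = 149.6 s ≈ 150 seconds.

150 seconds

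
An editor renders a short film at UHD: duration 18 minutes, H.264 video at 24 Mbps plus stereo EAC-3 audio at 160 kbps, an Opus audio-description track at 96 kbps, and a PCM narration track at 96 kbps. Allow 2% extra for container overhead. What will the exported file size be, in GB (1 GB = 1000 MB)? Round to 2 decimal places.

3.35 GB

18 min = 1080 s
Audio total: 160 + 96 + 96 = 352 kbps = 0.352 Mbps.
Total bitrate: 24 + 0.352 = 24.352 Mbps.
Stream data: 24.352 Mbps × 1080 s = 26300.2 Mb.
With 2% container overhead: ×1.02.
26,826 Mb ÷ 8 = 3,353 MB → 3.353 GB.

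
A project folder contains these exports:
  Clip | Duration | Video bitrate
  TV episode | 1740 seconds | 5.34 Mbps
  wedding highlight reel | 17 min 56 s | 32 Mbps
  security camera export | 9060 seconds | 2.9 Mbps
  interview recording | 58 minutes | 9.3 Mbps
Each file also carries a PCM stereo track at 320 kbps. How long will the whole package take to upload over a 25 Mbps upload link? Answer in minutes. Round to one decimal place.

71.5 minutes

Audio: 320 kbps = 0.320 Mbps.
TV episode: 5.660 Mbps × 1740 s = 9848.4 Mb
wedding highlight reel: 32.320 Mbps × 1076 s = 34776.3 Mb
security camera export: 3.220 Mbps × 9060 s = 29173.2 Mb
interview recording: 9.620 Mbps × 3480 s = 33477.6 Mb
Total: 107275.5 Mb = 13409.4 MB.
At 25 Mbps: 107275.5 / 25 = 4291 s ≈ 71.5 minutes.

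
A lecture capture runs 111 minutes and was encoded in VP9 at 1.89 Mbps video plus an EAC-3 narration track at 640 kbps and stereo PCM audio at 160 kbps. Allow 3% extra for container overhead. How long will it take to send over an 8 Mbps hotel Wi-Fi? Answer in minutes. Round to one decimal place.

111 min = 6660 s
Audio total: 640 + 160 = 800 kbps = 0.800 Mbps.
Total bitrate: 2.690 Mbps.
File: 2.690 Mbps × 6660 s = 17915.4 Mb.
With 3% container overhead: ×1.03. → 18452.9 Mb.
At 8 Mbps: 18452.9 / 8 = 2306.6 s ≈ 38.4 minutes.

38.4 minutes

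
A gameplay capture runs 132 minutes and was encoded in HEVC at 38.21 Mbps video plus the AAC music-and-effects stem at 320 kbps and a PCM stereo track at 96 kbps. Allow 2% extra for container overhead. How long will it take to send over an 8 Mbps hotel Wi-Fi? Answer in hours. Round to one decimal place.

10.8 hours

132 min = 7920 s
Audio total: 320 + 96 = 416 kbps = 0.416 Mbps.
Total bitrate: 38.626 Mbps.
File: 38.626 Mbps × 7920 s = 305917.9 Mb.
With 2% container overhead: ×1.02. → 312036.3 Mb.
At 8 Mbps: 312036.3 / 8 = 39004.5 s ≈ 10.8 hours.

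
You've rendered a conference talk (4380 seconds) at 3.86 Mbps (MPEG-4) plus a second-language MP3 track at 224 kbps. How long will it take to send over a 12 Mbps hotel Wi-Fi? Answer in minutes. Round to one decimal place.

24.8 minutes

Audio: 224 kbps = 0.224 Mbps.
Total bitrate: 4.084 Mbps.
File: 4.084 Mbps × 4380 s = 17887.9 Mb.
At 12 Mbps: 17887.9 / 12 = 1490.7 s ≈ 24.8 minutes.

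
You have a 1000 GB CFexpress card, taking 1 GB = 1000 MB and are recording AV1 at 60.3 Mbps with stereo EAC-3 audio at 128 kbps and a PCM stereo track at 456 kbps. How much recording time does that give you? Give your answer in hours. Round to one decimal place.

Audio total: 128 + 456 = 584 kbps = 0.584 Mbps.
Total bitrate: 60.3 + 0.584 = 60.884 Mbps.
Capacity: 1000 GB = 8,000,000 Mb.
Recording time: 8,000,000 / 60.884 = 131,397 s ≈ 36.5 hours.

36.5 hours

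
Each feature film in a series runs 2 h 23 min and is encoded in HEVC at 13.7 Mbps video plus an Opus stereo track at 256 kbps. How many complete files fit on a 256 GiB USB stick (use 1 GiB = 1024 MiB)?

18

2 h 23 min = 143 min = 8580 s
Audio: 256 kbps = 0.256 Mbps.
Total bitrate: 13.956 Mbps.
Per item: 13.956 Mbps × 8580 s = 119,742 Mb = 14,968 MB.
Capacity: 256 GiB = 2,199,023 Mb; 18.36 items → 18 complete.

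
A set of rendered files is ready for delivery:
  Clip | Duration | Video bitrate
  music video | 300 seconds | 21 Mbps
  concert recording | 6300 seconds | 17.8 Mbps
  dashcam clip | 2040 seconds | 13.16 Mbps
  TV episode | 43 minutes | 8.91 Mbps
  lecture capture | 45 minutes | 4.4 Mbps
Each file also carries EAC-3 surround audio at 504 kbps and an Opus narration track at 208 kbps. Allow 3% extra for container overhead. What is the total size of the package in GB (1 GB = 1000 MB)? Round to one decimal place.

24.5 GB

Audio total: 504 + 208 = 712 kbps = 0.712 Mbps.
music video: 21.712 Mbps × 300 s × 1.03 = 6709.0 Mb
concert recording: 18.512 Mbps × 6300 s × 1.03 = 120124.4 Mb
dashcam clip: 13.872 Mbps × 2040 s × 1.03 = 29147.8 Mb
TV episode: 9.622 Mbps × 2580 s × 1.03 = 25569.5 Mb
lecture capture: 5.112 Mbps × 2700 s × 1.03 = 14216.5 Mb
Total: 195767.2 Mb = 24470.9 MB.
= 24.47 GB.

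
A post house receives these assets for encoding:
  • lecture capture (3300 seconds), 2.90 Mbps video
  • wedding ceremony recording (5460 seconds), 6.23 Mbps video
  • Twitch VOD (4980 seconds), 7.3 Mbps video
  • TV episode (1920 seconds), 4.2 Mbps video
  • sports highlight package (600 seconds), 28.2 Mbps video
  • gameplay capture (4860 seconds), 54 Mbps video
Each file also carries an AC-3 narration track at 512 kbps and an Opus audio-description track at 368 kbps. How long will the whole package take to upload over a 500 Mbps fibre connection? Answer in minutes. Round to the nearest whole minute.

13 minutes

Audio total: 512 + 368 = 880 kbps = 0.880 Mbps.
lecture capture: 3.780 Mbps × 3300 s = 12474.0 Mb
wedding ceremony recording: 7.110 Mbps × 5460 s = 38820.6 Mb
Twitch VOD: 8.180 Mbps × 4980 s = 40736.4 Mb
TV episode: 5.080 Mbps × 1920 s = 9753.6 Mb
sports highlight package: 29.080 Mbps × 600 s = 17448.0 Mb
gameplay capture: 54.880 Mbps × 4860 s = 266716.8 Mb
Total: 385949.4 Mb = 48243.7 MB.
At 500 Mbps: 385949.4 / 500 = 772 s ≈ 12.9 minutes.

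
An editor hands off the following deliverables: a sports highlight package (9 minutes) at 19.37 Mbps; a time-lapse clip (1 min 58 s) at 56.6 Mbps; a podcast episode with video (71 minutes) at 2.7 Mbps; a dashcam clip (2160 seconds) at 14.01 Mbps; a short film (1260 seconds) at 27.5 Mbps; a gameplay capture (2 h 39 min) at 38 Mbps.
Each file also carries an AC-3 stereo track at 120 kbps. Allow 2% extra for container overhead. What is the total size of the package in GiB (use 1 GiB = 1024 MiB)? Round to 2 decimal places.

Audio: 120 kbps = 0.120 Mbps.
sports highlight package: 19.490 Mbps × 540 s × 1.02 = 10735.1 Mb
time-lapse clip: 56.720 Mbps × 118 s × 1.02 = 6826.8 Mb
podcast episode with video: 2.820 Mbps × 4260 s × 1.02 = 12253.5 Mb
dashcam clip: 14.130 Mbps × 2160 s × 1.02 = 31131.2 Mb
short film: 27.620 Mbps × 1260 s × 1.02 = 35497.2 Mb
gameplay capture: 38.120 Mbps × 9540 s × 1.02 = 370938.1 Mb
Total: 467381.9 Mb = 58422.7 MB.
= 54.41 GiB.

54.41 GiB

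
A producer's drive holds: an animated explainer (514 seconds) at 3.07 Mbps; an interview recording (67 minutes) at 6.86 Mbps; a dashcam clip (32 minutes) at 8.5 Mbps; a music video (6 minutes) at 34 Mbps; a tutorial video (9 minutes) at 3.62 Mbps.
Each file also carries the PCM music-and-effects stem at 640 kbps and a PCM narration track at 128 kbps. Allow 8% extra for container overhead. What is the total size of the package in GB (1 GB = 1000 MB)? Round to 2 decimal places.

8.82 GB

Audio total: 640 + 128 = 768 kbps = 0.768 Mbps.
animated explainer: 3.838 Mbps × 514 s × 1.08 = 2130.6 Mb
interview recording: 7.628 Mbps × 4020 s × 1.08 = 33117.7 Mb
dashcam clip: 9.268 Mbps × 1920 s × 1.08 = 19218.1 Mb
music video: 34.768 Mbps × 360 s × 1.08 = 13517.8 Mb
tutorial video: 4.388 Mbps × 540 s × 1.08 = 2559.1 Mb
Total: 70543.3 Mb = 8817.9 MB.
= 8.818 GB.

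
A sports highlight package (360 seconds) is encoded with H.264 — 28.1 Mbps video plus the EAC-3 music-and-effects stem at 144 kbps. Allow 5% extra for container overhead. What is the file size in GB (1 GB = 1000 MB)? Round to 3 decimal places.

1.335 GB

Audio: 144 kbps = 0.144 Mbps.
Total bitrate: 28.1 + 0.144 = 28.244 Mbps.
Stream data: 28.244 Mbps × 360 s = 10167.8 Mb.
With 5% container overhead: ×1.05.
10,676 Mb ÷ 8 = 1,335 MB → 1.335 GB.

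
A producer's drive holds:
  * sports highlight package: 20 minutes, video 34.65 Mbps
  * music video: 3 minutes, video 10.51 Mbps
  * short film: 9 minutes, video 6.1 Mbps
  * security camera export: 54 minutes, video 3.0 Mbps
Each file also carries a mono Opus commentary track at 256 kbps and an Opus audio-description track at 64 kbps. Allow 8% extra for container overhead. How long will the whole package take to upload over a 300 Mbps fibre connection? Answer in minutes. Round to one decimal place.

Audio total: 256 + 64 = 320 kbps = 0.320 Mbps.
sports highlight package: 34.970 Mbps × 1200 s × 1.08 = 45321.1 Mb
music video: 10.830 Mbps × 180 s × 1.08 = 2105.4 Mb
short film: 6.420 Mbps × 540 s × 1.08 = 3744.1 Mb
security camera export: 3.320 Mbps × 3240 s × 1.08 = 11617.3 Mb
Total: 62788.0 Mb = 7848.5 MB.
At 300 Mbps: 62788.0 / 300 = 209 s ≈ 3.49 minutes.

3.5 minutes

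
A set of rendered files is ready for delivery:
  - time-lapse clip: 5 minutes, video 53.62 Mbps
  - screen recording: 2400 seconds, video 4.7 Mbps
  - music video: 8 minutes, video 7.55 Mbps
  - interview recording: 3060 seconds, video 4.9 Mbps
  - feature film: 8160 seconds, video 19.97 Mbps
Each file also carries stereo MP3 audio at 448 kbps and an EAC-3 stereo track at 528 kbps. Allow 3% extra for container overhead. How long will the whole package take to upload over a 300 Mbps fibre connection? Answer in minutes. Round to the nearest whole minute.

Audio total: 448 + 528 = 976 kbps = 0.976 Mbps.
time-lapse clip: 54.596 Mbps × 300 s × 1.03 = 16870.2 Mb
screen recording: 5.676 Mbps × 2400 s × 1.03 = 14031.1 Mb
music video: 8.526 Mbps × 480 s × 1.03 = 4215.3 Mb
interview recording: 5.876 Mbps × 3060 s × 1.03 = 18520.0 Mb
feature film: 20.946 Mbps × 8160 s × 1.03 = 176046.9 Mb
Total: 229683.4 Mb = 28710.4 MB.
At 300 Mbps: 229683.4 / 300 = 766 s ≈ 12.8 minutes.

13 minutes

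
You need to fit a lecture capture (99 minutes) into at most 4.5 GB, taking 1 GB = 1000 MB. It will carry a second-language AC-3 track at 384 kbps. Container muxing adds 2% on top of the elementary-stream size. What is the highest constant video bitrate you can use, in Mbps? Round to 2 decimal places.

5.56 Mbps

Budget: 4.5 GB = 36000.0 Mb.
Stream payload after overhead: 36000.0 / 1.02 = 35294.1 Mb.
99 min = 5940 s
Total bitrate budget: 35294.1 Mb / 5940 s = 5.942 Mbps.
Audio: 384 kbps = 0.384 Mbps.
Video: 5.942 − 0.384 = 5.558 Mbps.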